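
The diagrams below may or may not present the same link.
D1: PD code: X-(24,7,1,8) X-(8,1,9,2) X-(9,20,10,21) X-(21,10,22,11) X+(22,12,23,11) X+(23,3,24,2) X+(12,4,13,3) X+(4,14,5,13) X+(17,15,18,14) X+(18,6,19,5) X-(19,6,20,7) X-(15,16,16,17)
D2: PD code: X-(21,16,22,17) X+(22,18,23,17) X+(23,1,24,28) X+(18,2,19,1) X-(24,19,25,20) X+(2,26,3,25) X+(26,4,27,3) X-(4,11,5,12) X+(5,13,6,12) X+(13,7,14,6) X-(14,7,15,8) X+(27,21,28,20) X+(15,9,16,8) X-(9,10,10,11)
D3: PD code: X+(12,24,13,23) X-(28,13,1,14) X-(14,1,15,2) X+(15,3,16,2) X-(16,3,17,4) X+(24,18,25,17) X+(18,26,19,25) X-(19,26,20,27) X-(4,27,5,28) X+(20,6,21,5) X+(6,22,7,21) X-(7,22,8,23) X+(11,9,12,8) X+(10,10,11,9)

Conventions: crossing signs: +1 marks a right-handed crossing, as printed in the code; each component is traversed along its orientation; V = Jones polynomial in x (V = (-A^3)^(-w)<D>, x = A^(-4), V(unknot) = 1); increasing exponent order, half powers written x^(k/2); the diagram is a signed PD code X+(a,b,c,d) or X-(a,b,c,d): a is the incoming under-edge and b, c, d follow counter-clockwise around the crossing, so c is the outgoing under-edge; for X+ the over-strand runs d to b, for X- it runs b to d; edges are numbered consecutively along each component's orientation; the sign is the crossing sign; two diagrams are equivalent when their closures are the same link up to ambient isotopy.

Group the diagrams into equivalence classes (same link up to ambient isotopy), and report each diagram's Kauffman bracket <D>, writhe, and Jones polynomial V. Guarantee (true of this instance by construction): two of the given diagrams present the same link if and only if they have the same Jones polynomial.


classes: {D1} | {D2} | {D3}
V(D1) = x^-2 - x^-1 + 1 - x + x^2  [12 crossings, <D> = A^-8 - A^-4 + 1 - A^4 + A^8, w = 0]
D2 (bracket -A^-12 + A^-8 - A^-4 + 2 - A^4 + A^8; 14 crossings at w = +4): V = x - x^2 + 2x^3 - x^4 + x^5 - x^6
V(D3) = -x^-3 + 2x^-2 - 2x^-1 + 3 - 2x + 2x^2 - x^3  [14 crossings, <D> = -A^-6 + 2A^-2 - 2A^2 + 3A^6 - 2A^10 + 2A^14 - A^18, w = +2]
note: comparing 3 Jones polynomials yields 3 groups


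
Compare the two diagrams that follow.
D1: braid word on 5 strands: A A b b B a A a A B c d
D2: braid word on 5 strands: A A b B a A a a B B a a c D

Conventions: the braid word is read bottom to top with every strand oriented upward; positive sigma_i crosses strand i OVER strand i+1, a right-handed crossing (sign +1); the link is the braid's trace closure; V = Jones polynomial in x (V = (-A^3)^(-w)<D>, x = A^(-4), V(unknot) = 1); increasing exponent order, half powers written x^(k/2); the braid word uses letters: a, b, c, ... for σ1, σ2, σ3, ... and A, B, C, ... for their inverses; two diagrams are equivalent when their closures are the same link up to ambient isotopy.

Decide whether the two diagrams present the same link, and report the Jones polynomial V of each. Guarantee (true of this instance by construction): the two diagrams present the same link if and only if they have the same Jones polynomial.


same link: no
V(D1) = x^-3 + x^-2 + x^-1 + 1  [12 crossings, <D> = 1 + A^4 + A^8 + A^12, w = 0]
V(D2) = x^-2 + 2 + x^2  [14 crossings, <D> = A^-8 + 2 + A^8, w = 0]
insight: 2 classes among 2 diagrams; unequal V(x) rules out equality


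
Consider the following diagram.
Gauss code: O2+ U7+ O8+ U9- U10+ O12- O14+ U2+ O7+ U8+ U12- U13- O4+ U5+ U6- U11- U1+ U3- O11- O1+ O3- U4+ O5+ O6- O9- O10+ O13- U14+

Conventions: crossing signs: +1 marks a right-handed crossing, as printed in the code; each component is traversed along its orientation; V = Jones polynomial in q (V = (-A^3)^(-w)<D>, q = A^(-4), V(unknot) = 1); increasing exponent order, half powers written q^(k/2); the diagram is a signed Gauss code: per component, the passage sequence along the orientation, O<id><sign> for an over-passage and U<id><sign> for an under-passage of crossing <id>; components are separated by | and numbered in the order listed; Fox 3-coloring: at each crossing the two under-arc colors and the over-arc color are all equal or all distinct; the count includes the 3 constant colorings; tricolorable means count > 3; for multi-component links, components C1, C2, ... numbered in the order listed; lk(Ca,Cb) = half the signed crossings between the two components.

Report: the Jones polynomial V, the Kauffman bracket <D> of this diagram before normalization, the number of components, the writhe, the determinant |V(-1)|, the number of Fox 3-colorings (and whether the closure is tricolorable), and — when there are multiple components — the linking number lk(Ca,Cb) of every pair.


V(q) = q + q^3 - q^4
bracket: -A^-10 + A^-6 + A^2, w = +2
1 component, writhe +2, over 14 crossings
det 3, colorings 9 of 3^14 — tricolorable
observation: |V(-1)| = 3: so tricolorable, since 3 divides 3


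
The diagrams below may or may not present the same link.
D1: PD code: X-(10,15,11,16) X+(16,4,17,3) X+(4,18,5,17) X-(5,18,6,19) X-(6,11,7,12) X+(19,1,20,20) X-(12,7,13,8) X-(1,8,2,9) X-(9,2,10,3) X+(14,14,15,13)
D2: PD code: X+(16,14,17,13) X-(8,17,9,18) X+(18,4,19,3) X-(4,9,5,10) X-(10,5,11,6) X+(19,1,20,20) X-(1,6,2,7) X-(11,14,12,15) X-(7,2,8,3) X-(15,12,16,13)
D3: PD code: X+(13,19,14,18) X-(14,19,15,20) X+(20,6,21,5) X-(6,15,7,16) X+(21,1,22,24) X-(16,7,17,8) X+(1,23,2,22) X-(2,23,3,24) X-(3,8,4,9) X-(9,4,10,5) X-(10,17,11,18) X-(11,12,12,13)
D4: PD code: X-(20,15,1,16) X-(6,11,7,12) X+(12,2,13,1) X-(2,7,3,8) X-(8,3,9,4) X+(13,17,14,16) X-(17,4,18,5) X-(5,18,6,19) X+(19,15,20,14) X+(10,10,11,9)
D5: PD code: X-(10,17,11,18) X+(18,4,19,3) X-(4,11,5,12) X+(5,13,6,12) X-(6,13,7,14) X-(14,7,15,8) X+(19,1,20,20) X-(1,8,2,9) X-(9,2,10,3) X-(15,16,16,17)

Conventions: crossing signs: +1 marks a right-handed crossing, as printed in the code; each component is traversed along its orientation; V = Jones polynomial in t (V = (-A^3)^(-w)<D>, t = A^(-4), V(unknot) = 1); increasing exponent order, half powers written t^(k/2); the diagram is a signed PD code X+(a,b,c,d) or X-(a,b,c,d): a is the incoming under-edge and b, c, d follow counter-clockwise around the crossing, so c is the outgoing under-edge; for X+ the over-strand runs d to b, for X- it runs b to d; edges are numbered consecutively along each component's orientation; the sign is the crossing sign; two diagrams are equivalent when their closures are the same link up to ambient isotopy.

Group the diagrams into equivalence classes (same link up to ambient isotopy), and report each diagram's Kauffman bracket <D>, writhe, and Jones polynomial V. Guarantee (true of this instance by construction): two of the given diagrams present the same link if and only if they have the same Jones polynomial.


classes: {D1, D2, D3, D4, D5}
V(D1) = -t^-6 + t^-5 - t^-4 + 2t^-3 - t^-2 + t^-1  [10 crossings, <D> = A^-2 - A^2 + 2A^6 - A^10 + A^14 - A^18, w = -2]
D2 (bracket A^-8 - A^-4 + 2 - A^4 + A^8 - A^12; 10 crossings at w = -4): V = -t^-6 + t^-5 - t^-4 + 2t^-3 - t^-2 + t^-1
V(D3) = -t^-6 + t^-5 - t^-4 + 2t^-3 - t^-2 + t^-1  (w -4, c 12, <D> = A^-8 - A^-4 + 2 - A^4 + A^8 - A^12)
D4 (bracket A^-2 - A^2 + 2A^6 - A^10 + A^14 - A^18; 10 crossings at w = -2): V = -t^-6 + t^-5 - t^-4 + 2t^-3 - t^-2 + t^-1
V(D5) = -t^-6 + t^-5 - t^-4 + 2t^-3 - t^-2 + t^-1  (w -4, c 10, <D> = A^-8 - A^-4 + 2 - A^4 + A^8 - A^12)
note: one V(t) for all 5 diagrams — one class (guaranteed)


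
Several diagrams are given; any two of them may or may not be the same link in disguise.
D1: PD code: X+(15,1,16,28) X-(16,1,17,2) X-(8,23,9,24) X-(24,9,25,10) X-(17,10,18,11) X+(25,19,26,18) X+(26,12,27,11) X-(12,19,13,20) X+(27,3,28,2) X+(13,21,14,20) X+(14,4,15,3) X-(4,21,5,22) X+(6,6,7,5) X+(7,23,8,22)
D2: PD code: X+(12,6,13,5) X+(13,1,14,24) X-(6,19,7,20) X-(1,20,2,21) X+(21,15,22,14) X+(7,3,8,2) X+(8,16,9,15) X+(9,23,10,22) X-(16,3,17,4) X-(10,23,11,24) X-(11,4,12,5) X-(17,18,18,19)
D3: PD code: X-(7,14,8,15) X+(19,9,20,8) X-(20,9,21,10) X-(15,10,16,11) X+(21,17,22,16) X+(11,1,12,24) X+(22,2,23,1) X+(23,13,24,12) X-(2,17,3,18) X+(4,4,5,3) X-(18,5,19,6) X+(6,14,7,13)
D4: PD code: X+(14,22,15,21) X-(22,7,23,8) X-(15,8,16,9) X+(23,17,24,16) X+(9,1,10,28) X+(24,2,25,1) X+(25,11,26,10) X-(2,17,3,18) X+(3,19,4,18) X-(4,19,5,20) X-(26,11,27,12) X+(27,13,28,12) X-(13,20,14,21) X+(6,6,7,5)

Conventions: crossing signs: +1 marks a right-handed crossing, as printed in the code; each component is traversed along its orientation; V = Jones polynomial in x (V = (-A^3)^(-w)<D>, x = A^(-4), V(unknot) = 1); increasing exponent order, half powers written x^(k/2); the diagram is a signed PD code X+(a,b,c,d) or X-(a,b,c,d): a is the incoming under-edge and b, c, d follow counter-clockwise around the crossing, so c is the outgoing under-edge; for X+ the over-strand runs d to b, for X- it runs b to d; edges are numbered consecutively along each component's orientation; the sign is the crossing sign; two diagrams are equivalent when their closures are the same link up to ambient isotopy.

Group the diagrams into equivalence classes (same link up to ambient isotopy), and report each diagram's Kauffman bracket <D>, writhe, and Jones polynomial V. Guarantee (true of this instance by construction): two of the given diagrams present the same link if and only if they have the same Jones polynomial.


classes: {D1, D2, D3, D4}
V(D1) = x^-2 - x^-1 + 1 - x + x^2  [14 crossings, <D> = A^-2 - A^2 + A^6 - A^10 + A^14, w = +2]
D2 (bracket A^-8 - A^-4 + 1 - A^4 + A^8; 12 crossings at w = 0): V = x^-2 - x^-1 + 1 - x + x^2
V(D3) = x^-2 - x^-1 + 1 - x + x^2  [12 crossings, <D> = A^-2 - A^2 + A^6 - A^10 + A^14, w = +2]
D4 (bracket A^-2 - A^2 + A^6 - A^10 + A^14; 14 crossings at w = +2): V = x^-2 - x^-1 + 1 - x + x^2
insight: one V(x) for all 4 diagrams — one class (guaranteed)


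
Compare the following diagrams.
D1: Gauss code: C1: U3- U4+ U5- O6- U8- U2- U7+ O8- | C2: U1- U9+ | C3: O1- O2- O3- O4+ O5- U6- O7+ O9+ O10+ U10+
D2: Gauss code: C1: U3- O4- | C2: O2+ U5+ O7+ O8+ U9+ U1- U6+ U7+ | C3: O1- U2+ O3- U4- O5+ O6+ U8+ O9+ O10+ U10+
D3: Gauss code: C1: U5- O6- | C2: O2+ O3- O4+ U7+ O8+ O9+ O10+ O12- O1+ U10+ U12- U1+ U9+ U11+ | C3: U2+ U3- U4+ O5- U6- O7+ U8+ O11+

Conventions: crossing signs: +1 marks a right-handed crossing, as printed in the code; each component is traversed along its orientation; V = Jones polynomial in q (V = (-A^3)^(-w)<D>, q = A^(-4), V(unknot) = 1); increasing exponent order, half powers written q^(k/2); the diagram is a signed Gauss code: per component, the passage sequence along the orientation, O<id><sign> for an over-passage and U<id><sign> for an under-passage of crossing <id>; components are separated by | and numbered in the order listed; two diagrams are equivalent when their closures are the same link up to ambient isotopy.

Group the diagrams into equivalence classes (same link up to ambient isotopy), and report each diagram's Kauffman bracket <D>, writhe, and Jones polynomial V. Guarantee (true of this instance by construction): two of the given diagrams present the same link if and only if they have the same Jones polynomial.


equivalence classes: {D1} | {D2, D3}
D1 (bracket A^-6 + A^-2 + A^2 + A^6; 10 crossings at w = -2): V = q^-3 + q^-2 + q^-1 + 1
V(D2) = q^-1 + 2q - q^2 + 2q^3 - q^4 + q^5  (w +4, c 10, <D> = A^-8 - A^-4 + 2 - A^4 + 2A^8 + A^16)
D3 (bracket A^-8 - A^-4 + 2 - A^4 + 2A^8 + A^16; 12 crossings at w = +4): V = q^-1 + 2q - q^2 + 2q^3 - q^4 + q^5
key observation: 2 classes among 3 diagrams; unequal V(q) rules out equality


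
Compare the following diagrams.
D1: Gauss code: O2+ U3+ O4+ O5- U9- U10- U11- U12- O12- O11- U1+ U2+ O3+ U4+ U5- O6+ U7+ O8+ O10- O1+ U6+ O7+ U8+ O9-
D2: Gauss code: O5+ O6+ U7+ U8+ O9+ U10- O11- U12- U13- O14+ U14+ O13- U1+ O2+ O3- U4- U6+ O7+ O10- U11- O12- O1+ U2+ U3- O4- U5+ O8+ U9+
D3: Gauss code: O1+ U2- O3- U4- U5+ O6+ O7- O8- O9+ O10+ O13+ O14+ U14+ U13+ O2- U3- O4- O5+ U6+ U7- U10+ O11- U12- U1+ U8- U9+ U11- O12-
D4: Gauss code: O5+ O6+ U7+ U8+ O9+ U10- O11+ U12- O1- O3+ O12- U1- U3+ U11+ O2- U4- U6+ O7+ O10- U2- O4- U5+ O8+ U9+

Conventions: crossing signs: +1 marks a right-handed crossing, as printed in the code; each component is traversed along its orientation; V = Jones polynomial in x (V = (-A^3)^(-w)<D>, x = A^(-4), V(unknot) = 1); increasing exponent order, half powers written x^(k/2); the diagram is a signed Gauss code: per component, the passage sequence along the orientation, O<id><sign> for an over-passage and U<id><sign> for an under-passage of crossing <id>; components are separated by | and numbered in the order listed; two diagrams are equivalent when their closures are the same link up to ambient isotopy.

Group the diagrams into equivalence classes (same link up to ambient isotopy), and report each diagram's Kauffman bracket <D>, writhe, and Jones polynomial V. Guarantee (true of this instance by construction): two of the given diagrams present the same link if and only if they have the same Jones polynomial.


grouping into links: {D1} | {D2, D4} | {D3}
V(D1) = x + x^3 - x^4  (w +2, c 12, <D> = -A^-10 + A^-6 + A^2)
V(D2) = -x^-1 + 2 - x + 2x^2 - x^3 + x^4 - x^5  (w +2, c 14, <D> = -A^-14 + A^-10 - A^-6 + 2A^-2 - A^2 + 2A^6 - A^10)
D3 (bracket 1; 14 crossings at w = 0): V = 1
V(D4) = -x^-1 + 2 - x + 2x^2 - x^3 + x^4 - x^5  (w +2, c 12, <D> = -A^-14 + A^-10 - A^-6 + 2A^-2 - A^2 + 2A^6 - A^10)
why: 3 values of V(x) split the 4 diagrams


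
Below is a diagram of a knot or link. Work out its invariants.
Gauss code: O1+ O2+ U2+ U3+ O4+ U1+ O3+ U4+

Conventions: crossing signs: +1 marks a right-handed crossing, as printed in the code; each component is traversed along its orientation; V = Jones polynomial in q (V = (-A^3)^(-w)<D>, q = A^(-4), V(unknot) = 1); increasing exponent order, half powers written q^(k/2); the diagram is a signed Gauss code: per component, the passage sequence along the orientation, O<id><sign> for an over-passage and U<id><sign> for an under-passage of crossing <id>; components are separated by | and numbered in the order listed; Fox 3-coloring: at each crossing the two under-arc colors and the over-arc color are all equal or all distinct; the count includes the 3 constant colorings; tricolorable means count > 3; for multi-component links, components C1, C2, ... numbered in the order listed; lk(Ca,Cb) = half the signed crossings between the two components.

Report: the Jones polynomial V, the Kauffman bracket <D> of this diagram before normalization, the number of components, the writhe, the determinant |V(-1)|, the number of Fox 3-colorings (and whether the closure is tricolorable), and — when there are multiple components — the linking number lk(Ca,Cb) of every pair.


V = q + q^3 - q^4
<D> = -A^-4 + 1 + A^8 (w = +4)
1 component over 4 crossings, w = +4
9 Fox colorings among 3^4, |V(-1)| = 3: tricolorable
why: |V(-1)| = 3: so tricolorable, since 3 divides 3


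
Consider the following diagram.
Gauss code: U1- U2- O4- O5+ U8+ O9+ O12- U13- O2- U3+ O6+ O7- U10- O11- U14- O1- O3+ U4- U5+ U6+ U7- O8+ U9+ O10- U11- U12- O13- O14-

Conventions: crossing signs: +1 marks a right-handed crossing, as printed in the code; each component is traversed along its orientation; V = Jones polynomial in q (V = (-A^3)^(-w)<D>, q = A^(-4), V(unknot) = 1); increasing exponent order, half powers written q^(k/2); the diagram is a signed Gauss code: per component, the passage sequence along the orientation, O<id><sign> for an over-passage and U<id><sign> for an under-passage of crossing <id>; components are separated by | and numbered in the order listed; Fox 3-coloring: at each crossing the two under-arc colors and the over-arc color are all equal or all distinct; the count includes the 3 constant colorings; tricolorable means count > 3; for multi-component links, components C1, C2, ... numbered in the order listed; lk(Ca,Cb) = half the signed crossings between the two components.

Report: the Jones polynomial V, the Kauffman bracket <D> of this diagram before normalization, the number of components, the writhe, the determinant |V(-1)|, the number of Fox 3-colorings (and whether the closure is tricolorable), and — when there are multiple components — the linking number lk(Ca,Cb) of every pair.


Jones polynomial: V(q) = q^-7 - 2q^-6 + 2q^-5 - 3q^-4 + 3q^-3 - 2q^-2 + 2q^-1
<D> = 2A^-8 - 2A^-4 + 3 - 3A^4 + 2A^8 - 2A^12 + A^16; writhe -4
components 1, writhe -4 (14 crossings)
3-colorings: 9 of 3^14, det 15 — tricolorable
note: w = -4 (over 14 crossings) is diagram-only; (-A^3)^(4) removes it from V


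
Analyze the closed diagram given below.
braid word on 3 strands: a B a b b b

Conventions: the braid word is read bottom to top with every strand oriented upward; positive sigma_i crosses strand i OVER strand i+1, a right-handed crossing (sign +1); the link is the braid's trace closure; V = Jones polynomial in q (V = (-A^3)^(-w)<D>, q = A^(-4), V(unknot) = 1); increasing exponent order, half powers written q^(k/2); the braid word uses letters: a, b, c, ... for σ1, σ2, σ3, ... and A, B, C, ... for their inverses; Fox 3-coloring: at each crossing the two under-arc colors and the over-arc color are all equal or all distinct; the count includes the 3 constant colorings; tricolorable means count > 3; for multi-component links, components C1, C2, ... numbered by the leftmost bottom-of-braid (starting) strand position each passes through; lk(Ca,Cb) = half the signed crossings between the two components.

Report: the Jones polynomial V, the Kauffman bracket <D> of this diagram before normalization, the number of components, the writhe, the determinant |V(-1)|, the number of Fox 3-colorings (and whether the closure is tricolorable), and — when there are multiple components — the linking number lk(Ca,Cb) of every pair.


Jones polynomial: V(q) = q - q^2 + 2q^3 - q^4 + q^5 - q^6
<D> = -A^-12 + A^-8 - A^-4 + 2 - A^4 + A^8; writhe +4
components 1, writhe +4 (6 crossings)
3-colorings: 3 of 3^6, det 7 — not tricolorable
note: |V(-1)| = 7: so not tricolorable, since 3 does not divide 7


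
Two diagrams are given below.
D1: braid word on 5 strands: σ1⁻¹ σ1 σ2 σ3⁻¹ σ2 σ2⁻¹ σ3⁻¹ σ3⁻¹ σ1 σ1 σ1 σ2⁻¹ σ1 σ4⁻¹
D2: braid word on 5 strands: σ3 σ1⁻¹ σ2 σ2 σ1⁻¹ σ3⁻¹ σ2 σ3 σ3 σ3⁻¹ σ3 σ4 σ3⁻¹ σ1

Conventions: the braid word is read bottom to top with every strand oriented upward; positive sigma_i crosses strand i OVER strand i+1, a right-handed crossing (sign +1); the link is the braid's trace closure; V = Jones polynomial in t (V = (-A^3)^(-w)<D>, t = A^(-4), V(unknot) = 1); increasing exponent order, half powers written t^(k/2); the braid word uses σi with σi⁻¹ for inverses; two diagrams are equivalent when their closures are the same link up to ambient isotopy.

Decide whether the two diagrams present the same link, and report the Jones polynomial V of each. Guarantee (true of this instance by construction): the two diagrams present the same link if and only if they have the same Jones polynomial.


same link: no
V(D1) = -t^-3 + t^-2 - t^-1 + 3 - t + t^2 - t^3  [14 crossings, <D> = -A^-12 + A^-8 - A^-4 + 3 - A^4 + A^8 - A^12, w = 0]
V(D2) = t - t^2 + 2t^3 - t^4 + t^5 - t^6  [14 crossings, <D> = -A^-12 + A^-8 - A^-4 + 2 - A^4 + A^8, w = +4]
insight: 2 classes among 2 diagrams; unequal V(t) rules out equality


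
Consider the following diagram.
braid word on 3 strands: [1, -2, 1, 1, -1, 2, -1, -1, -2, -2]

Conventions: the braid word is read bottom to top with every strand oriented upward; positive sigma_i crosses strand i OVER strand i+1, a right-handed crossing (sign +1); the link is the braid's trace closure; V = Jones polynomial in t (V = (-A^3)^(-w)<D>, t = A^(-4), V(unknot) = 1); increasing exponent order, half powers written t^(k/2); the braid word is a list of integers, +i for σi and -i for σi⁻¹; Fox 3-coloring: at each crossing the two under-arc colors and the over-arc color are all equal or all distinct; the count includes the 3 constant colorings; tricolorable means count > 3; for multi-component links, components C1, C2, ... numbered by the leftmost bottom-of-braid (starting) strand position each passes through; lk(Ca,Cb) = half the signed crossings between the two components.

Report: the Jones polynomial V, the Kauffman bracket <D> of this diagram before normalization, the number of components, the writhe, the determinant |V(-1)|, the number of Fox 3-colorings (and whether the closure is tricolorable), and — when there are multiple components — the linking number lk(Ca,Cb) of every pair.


V(t) = t^-5 - 2t^-4 + 2t^-3 - 2t^-2 + 2t^-1 - 1 + t
bracket: A^-10 - A^-6 + 2A^-2 - 2A^2 + 2A^6 - 2A^10 + A^14, w = -2
1 component, writhe -2, over 10 crossings
det 11, colorings 3 of 3^10 — not tricolorable
observation: the span of V is 6, forcing >= 6 crossings in any diagram


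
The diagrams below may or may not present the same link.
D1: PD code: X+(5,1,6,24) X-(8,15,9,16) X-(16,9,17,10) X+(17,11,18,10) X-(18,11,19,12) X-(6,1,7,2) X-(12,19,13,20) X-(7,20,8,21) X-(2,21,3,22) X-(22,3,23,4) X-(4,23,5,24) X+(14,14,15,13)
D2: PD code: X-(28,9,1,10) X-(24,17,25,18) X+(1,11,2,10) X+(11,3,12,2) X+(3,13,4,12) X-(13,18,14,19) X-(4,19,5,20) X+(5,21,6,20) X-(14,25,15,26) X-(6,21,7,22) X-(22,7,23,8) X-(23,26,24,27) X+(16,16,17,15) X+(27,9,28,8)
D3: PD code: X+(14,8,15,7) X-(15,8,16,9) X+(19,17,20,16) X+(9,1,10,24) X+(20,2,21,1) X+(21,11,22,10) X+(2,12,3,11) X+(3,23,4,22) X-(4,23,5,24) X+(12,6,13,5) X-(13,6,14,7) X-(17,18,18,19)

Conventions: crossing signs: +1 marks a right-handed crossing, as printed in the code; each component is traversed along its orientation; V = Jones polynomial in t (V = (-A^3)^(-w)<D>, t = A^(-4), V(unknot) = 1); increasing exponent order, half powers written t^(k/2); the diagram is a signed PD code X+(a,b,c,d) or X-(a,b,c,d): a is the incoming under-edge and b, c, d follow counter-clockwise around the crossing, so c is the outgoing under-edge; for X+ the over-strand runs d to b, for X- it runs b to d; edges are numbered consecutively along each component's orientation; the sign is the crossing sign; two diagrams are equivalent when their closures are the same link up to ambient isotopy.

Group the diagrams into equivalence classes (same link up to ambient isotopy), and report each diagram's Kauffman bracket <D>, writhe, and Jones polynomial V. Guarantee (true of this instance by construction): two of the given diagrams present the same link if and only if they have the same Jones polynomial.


grouping into links: {D1} | {D2} | {D3}
V(D1) = t^-8 - 2t^-7 + t^-6 - 2t^-5 + 2t^-4 + t^-2  (w -6, c 12, <D> = A^-10 + 2A^-2 - 2A^2 + A^6 - 2A^10 + A^14)
V(D2) = -t^-5 + t^-4 - t^-3 + 2t^-2 - t^-1 + 2 - t  (w -2, c 14, <D> = -A^-10 + 2A^-6 - A^-2 + 2A^2 - A^6 + A^10 - A^14)
V(D3) = t + t^3 - t^4  (w +4, c 12, <D> = -A^-4 + 1 + A^8)
key observation: 3 classes among 3 diagrams; unequal V(t) rules out equality


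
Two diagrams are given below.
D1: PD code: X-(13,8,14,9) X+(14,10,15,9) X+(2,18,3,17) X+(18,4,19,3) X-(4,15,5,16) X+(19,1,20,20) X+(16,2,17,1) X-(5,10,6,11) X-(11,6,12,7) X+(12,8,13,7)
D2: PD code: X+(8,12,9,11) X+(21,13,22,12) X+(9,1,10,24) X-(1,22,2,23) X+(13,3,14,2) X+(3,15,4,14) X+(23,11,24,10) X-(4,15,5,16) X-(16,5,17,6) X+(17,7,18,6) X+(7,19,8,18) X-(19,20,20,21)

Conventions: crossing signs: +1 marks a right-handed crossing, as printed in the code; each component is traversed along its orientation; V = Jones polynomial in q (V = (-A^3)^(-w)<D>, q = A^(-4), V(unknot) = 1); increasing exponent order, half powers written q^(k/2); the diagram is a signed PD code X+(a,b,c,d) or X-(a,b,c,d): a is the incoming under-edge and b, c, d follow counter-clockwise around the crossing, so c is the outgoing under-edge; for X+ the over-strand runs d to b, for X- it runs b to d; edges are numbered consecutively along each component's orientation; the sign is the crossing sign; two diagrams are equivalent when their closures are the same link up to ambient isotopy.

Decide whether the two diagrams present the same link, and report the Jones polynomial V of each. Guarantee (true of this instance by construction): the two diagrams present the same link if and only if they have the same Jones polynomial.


equivalent: no
V(D1) = q + q^3 - q^4  (w +2, c 10, <D> = -A^-10 + A^-6 + A^2)
V(D2) = q - q^2 + 2q^3 - q^4 + q^5 - q^6  [12 crossings, <D> = -A^-12 + A^-8 - A^-4 + 2 - A^4 + A^8, w = +4]
key observation: V(q) takes 2 values over 2 diagrams, fixing the grouping


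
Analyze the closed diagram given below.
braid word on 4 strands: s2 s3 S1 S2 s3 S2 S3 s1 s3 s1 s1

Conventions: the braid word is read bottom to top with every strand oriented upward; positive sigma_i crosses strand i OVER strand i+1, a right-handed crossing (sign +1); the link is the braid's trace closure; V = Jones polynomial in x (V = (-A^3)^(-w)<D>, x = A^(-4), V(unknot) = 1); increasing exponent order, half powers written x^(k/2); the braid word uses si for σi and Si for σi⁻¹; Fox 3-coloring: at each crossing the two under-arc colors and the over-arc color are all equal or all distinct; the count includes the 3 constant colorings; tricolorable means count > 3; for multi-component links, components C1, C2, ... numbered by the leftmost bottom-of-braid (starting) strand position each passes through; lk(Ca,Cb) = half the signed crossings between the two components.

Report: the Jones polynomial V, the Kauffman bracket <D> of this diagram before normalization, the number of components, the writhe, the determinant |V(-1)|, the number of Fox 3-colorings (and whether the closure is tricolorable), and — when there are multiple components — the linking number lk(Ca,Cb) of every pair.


V(x) = x^-1 - 2 + 3x - 3x^2 + 4x^3 - 3x^4 + 2x^5 - x^6
bracket: A^-15 - 2A^-11 + 3A^-7 - 4A^-3 + 3A - 3A^5 + 2A^9 - A^13, w = +3
1 component, writhe +3, over 11 crossings
det 19, colorings 3 of 3^11 — not tricolorable
observation: det 19 = |V(-1)|; not divisible by 3, so not tricolorable


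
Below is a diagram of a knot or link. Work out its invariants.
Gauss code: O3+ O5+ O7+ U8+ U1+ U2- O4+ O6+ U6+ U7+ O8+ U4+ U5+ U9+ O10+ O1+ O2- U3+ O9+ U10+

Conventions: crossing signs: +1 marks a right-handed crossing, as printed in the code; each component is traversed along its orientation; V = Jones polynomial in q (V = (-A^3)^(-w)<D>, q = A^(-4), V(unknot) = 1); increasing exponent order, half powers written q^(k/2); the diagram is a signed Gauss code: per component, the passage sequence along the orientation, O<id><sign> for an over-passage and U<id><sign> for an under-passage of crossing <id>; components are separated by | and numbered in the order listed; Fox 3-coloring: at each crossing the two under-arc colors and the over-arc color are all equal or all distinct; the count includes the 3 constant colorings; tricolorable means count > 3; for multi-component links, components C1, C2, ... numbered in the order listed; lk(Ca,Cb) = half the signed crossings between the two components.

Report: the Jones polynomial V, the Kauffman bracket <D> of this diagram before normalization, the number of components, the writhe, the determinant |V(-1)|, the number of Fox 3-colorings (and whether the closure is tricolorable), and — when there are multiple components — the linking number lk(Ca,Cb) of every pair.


V(q) = q^2 + 2q^4 - 2q^5 + q^6 - 2q^7 + q^8
bracket: A^-8 - 2A^-4 + 1 - 2A^4 + 2A^8 + A^16, w = +8
1 component, writhe +8, over 10 crossings
det 9, colorings 27 of 3^10 — tricolorable
observation: w = +8 shifts under R1 moves; the (-A^3)^(-8) factor cancels that in V


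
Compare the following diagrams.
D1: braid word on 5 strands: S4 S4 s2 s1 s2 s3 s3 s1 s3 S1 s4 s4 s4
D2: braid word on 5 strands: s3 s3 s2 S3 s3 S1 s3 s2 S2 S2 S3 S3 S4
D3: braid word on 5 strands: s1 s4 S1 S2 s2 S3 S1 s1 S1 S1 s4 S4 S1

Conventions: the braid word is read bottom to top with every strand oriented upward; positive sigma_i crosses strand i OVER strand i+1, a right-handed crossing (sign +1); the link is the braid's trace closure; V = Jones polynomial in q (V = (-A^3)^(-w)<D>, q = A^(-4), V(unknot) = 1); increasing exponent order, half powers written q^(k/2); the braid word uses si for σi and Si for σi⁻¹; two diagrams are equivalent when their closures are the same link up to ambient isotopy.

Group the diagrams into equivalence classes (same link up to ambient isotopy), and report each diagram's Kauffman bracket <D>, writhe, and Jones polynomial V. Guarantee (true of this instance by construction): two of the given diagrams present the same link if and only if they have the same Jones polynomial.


equivalence classes: {D1} | {D2} | {D3}
D1 (bracket -A^-5 + A^-1 - A^3 + 2A^7 + A^15; 13 crossings at w = +7): V = -q^(3/2) - 2q^(7/2) + q^(9/2) - q^(11/2) + q^(13/2)
V(D2) = -q^(-1/2) - q^(1/2)  [13 crossings, <D> = A^-5 + A^-1, w = -1]
D3 (bracket A^-7 + A^-3 + A - A^9; 13 crossings at w = -3): V = q^(-9/2) - q^(-5/2) - q^(-3/2) - q^(-1/2)
key observation: 3 classes among 3 diagrams; unequal V(q) rules out equality


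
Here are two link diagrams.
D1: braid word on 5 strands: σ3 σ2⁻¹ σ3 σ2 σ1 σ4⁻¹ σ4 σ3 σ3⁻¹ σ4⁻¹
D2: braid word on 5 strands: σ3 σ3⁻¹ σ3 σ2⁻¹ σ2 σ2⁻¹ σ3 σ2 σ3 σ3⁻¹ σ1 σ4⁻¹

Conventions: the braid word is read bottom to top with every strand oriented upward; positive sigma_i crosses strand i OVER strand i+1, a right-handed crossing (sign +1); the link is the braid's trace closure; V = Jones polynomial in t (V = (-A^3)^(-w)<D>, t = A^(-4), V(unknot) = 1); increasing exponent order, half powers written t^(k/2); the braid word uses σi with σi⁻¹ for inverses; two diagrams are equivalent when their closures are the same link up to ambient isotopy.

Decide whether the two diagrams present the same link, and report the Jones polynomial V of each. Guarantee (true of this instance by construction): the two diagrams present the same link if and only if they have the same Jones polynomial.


same link: yes
V(D1) = 1  [10 crossings, <D> = A^6, w = +2]
V(D2) = 1  (w +2, c 12, <D> = A^6)
note: one V(t) for all 2 diagrams — one class (guaranteed)


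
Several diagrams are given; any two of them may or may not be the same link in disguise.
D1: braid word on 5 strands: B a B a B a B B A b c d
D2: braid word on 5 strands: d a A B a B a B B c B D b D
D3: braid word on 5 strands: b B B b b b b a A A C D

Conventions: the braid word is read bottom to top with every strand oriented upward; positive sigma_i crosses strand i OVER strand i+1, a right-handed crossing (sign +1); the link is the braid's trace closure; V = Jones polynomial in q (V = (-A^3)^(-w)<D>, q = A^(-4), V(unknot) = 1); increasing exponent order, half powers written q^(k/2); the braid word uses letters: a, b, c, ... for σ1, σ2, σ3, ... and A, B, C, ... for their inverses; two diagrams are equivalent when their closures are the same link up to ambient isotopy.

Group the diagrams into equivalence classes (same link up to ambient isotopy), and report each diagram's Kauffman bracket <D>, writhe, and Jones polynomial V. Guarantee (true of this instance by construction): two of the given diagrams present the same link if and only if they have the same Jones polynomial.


classes: {D1, D2} | {D3}
V(D1) = q^-5 - 2q^-4 + 2q^-3 - 2q^-2 + 2q^-1 - 1 + q  [12 crossings, <D> = A^-4 - 1 + 2A^4 - 2A^8 + 2A^12 - 2A^16 + A^20, w = 0]
V(D2) = q^-5 - 2q^-4 + 2q^-3 - 2q^-2 + 2q^-1 - 1 + q  (w -2, c 14, <D> = A^-10 - A^-6 + 2A^-2 - 2A^2 + 2A^6 - 2A^10 + A^14)
V(D3) = q + q^3 - q^4  [12 crossings, <D> = -A^-16 + A^-12 + A^-4, w = 0]
note: V(q) takes 2 values over 3 diagrams, fixing the grouping


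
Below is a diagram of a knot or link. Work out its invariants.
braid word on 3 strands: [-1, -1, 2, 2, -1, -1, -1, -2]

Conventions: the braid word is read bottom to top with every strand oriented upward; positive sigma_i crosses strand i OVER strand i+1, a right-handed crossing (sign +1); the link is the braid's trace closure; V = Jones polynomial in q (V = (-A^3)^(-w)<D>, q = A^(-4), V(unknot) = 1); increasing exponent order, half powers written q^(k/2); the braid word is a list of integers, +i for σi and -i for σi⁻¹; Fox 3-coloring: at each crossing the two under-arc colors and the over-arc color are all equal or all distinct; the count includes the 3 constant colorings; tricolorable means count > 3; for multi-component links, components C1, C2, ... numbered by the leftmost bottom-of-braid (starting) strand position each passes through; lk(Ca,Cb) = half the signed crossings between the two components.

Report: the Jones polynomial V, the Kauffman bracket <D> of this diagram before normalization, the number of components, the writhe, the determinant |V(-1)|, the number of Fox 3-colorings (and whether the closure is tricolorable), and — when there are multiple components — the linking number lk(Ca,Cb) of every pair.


V(q) = -q^-6 + q^-5 - q^-4 + 2q^-3 - q^-2 + q^-1
bracket: A^-8 - A^-4 + 2 - A^4 + A^8 - A^12, w = -4
1 component, writhe -4, over 8 crossings
det 7, colorings 3 of 3^8 — not tricolorable
observation: w = -4 (over 8 crossings) is diagram-only; (-A^3)^(4) removes it from V


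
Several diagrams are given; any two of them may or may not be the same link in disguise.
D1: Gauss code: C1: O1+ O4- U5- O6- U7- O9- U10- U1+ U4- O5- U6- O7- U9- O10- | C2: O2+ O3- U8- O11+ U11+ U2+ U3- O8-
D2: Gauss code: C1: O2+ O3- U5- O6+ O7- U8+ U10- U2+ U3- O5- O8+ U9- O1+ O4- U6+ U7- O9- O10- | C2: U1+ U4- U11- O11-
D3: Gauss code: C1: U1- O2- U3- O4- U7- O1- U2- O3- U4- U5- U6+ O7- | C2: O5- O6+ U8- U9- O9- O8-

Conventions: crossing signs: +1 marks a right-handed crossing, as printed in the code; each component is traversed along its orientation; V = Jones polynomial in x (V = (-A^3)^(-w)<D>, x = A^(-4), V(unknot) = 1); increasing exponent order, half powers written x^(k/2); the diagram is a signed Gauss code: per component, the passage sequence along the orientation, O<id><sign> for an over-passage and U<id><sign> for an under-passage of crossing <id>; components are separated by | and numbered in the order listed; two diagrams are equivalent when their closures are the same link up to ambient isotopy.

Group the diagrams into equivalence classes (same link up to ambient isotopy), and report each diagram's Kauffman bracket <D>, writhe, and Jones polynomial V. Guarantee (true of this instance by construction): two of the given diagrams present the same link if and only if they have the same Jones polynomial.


equivalence classes: {D1, D3} | {D2}
D1 (bracket A^-9 + A^-5 + A^-1 - A^15; 11 crossings at w = -5): V = x^(-15/2) - x^(-7/2) - x^(-5/2) - x^(-3/2)
V(D2) = -x^(-1/2) - x^(1/2)  [11 crossings, <D> = A^-11 + A^-7, w = -3]
D3 (bracket A^-15 + A^-11 + A^-7 - A^9; 9 crossings at w = -7): V = x^(-15/2) - x^(-7/2) - x^(-5/2) - x^(-3/2)
key observation: 2 values of V(x) split the 3 diagrams


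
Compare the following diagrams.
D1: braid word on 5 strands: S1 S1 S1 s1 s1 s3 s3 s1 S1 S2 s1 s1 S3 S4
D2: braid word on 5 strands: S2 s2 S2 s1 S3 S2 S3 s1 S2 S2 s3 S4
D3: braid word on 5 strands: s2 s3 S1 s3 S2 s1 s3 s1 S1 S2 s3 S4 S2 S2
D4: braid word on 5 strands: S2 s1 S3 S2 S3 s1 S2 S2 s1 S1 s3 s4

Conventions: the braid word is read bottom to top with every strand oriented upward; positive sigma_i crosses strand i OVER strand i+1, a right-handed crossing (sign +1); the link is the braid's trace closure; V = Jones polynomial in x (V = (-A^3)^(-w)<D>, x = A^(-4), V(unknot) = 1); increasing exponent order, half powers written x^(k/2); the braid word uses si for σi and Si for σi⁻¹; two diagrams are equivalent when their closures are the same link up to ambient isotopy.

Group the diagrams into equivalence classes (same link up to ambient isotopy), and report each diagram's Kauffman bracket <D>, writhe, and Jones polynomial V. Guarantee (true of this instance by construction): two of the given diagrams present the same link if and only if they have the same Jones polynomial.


equivalence classes: {D1} | {D2, D4} | {D3}
D1 (bracket 1; 14 crossings at w = 0): V = 1
D2 (bracket A^-16 - 2A^-12 + 3A^-8 - 3A^-4 + 4 - 3A^4 + 2A^8 - A^12; 12 crossings at w = -4): V = -x^-6 + 2x^-5 - 3x^-4 + 4x^-3 - 3x^-2 + 3x^-1 - 2 + x
V(D3) = x^-1 - 1 + 2x - 2x^2 + 2x^3 - 2x^4 + x^5  [14 crossings, <D> = A^-20 - 2A^-16 + 2A^-12 - 2A^-8 + 2A^-4 - 1 + A^4, w = 0]
D4 (bracket A^-10 - 2A^-6 + 3A^-2 - 3A^2 + 4A^6 - 3A^10 + 2A^14 - A^18; 12 crossings at w = -2): V = -x^-6 + 2x^-5 - 3x^-4 + 4x^-3 - 3x^-2 + 3x^-1 - 2 + x
observation: 3 values of V(x) split the 4 diagrams


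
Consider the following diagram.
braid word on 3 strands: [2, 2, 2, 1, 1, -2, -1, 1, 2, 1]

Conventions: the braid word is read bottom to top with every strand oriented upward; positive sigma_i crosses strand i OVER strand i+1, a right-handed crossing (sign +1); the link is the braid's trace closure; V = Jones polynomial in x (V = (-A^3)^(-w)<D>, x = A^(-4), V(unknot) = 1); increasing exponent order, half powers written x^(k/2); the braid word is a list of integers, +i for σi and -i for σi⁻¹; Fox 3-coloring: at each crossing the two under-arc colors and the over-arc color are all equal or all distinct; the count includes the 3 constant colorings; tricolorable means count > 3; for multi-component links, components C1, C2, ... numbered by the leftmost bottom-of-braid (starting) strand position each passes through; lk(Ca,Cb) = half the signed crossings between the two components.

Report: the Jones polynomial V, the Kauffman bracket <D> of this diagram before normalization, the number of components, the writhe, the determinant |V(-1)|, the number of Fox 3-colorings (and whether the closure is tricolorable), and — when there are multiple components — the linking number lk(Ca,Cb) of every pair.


V = x^2 + 2x^4 - 2x^5 + x^6 - 2x^7 + x^8
<D> = A^-14 - 2A^-10 + A^-6 - 2A^-2 + 2A^2 + A^10 (w = +6)
1 component over 10 crossings, w = +6
27 Fox colorings among 3^10, |V(-1)| = 9: tricolorable
why: V spans 6 powers of x: at least 6 crossings in any diagram


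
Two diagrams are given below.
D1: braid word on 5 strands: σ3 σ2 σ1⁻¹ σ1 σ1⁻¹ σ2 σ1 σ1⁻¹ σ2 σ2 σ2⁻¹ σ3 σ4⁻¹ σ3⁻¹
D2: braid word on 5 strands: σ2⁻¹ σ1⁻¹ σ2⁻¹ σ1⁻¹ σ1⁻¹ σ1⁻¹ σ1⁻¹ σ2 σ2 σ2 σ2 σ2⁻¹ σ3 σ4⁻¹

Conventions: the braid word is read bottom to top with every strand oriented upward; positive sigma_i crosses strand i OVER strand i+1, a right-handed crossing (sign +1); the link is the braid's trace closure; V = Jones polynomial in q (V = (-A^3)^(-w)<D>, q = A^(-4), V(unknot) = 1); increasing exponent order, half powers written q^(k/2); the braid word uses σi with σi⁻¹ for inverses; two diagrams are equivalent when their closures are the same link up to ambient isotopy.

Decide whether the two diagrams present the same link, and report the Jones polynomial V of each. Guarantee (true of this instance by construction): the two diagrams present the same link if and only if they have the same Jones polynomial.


equivalent: no
D1 (bracket -A^-10 + A^-6 + A^2; 14 crossings at w = +2): V = q + q^3 - q^4
V(D2) = -q^-4 + q^-3 + q^-1  (w -4, c 14, <D> = A^-8 + 1 - A^4)
key observation: comparing 2 Jones polynomials yields 2 groups


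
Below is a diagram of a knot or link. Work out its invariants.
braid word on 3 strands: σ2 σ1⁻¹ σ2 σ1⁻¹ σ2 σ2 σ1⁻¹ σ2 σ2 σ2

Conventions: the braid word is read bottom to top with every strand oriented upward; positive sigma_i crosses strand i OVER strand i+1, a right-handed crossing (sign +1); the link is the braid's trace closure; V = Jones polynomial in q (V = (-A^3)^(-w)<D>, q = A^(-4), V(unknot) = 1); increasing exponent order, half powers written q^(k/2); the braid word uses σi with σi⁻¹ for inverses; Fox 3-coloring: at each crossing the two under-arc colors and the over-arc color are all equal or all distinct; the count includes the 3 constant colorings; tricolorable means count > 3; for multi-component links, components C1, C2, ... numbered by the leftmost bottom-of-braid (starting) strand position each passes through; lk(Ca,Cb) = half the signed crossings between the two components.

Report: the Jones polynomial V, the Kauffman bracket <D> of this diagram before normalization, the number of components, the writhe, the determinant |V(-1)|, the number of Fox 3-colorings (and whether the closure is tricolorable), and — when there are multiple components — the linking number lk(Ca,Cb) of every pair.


V(q) = -q^-1 + 3 - 4q + 7q^2 - 8q^3 + 9q^4 - 9q^5 + 7q^6 - 5q^7 + 3q^8 - q^9
bracket: -A^-24 + 3A^-20 - 5A^-16 + 7A^-12 - 9A^-8 + 9A^-4 - 8 + 7A^4 - 4A^8 + 3A^12 - A^16, w = +4
1 component, writhe +4, over 10 crossings
det 57, colorings 9 of 3^10 — tricolorable
observation: w = +4 (over 10 crossings) is diagram-only; (-A^3)^(-4) removes it from V
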